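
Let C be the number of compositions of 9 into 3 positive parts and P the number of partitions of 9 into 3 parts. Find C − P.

21

Compositions: C(8,2) = 28.
Unordered (partitions into 3 parts): 7.
Difference: 28 − 7 = 21.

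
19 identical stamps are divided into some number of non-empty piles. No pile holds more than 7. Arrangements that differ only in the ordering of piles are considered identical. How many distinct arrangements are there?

300

A full systematic count gives 300.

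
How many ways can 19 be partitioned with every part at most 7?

Direct enumeration gives 300 partitions.

300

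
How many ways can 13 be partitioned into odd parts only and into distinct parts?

3

Enumerating:
13
9,3,1
7,5,1
That's 3 in total.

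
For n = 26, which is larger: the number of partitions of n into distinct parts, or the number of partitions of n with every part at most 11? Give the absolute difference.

1765

Partitions of 26 into distinct parts: 165.
Partitions of 26 with every part at most 11: 1930.
|165 − 1930| = 1765.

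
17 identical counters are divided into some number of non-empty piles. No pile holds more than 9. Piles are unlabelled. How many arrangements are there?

252

A full systematic count gives 252.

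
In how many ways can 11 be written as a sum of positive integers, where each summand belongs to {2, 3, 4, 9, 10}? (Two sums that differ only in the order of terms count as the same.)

Enumerating:
9 + 2
4 + 4 + 3
4 + 3 + 2 + 2
3 + 3 + 3 + 2
3 + 2 + 2 + 2 + 2

5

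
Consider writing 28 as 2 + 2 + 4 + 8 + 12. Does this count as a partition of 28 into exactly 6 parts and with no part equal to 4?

No

The parts sum to 28, and the condition 'there are exactly 6 summands' is violated.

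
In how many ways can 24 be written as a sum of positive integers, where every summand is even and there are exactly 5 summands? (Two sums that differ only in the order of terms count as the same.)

13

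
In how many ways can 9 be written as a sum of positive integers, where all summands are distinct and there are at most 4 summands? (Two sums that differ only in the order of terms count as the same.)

8

Enumerating:
9
8, 1
7, 2
6, 3
6, 2, 1
5, 4
5, 3, 1
4, 3, 2
That's 8 in total.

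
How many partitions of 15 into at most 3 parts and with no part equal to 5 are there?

Listing the qualifying partitions of 15:
15
14+1
13+2
13+1+1
12+3
12+2+1
11+4
11+3+1
11+2+2
10+4+1
10+3+2
9+6
9+4+2
9+3+3
8+7
8+6+1
8+4+3
7+7+1
7+6+2
7+4+4
6+6+3

21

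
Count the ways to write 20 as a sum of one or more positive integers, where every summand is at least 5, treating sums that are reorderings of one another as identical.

Enumerating:
20
15 + 5
14 + 6
13 + 7
12 + 8
11 + 9
10 + 10
10 + 5 + 5
9 + 6 + 5
8 + 7 + 5
8 + 6 + 6
7 + 7 + 6
5 + 5 + 5 + 5

13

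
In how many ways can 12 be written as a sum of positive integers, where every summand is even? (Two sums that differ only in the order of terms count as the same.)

The partitions of 12 that satisfy the conditions:
12
10+2
8+4
8+2+2
6+6
6+4+2
6+2+2+2
4+4+4
4+4+2+2
4+2+2+2+2
2+2+2+2+2+2

11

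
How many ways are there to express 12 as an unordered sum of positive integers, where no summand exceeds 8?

There are too many to list fully; the first 12 (by largest part) are:
8,4
8,3,1
8,2,2
8,2,1,1
8,1,1,1,1
7,5
7,4,1
7,3,2
7,3,1,1
7,2,2,1
7,2,1,1,1
7,1,1,1,1,1
…and 58 more, for 70 total.

70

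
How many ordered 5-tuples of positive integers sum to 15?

1001

Equivalently, choose which 4 of the 14 gaps become plus signs: C(14,4) = 1001.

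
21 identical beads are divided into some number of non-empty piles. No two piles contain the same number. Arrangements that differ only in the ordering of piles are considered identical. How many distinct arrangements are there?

76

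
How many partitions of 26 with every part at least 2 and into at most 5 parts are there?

Counting exhaustively, 242 partitions satisfy the conditions.

242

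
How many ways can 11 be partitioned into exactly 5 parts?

The partitions of 11 that satisfy the conditions:
7+1+1+1+1
6+2+1+1+1
5+3+1+1+1
5+2+2+1+1
4+4+1+1+1
4+3+2+1+1
4+2+2+2+1
3+3+3+1+1
3+3+2+2+1
3+2+2+2+2

10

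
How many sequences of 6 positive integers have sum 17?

A composition of 17 into 6 positive parts is chosen by placing 5 dividers among the 16 gaps between 17 units: C(16,5) = 4368.

4368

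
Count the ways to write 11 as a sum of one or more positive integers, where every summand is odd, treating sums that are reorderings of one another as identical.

12

The partitions of 11 that satisfy the conditions:
11
9+1+1
7+3+1
7+1+1+1+1
5+5+1
5+3+3
5+3+1+1+1
5+1+1+1+1+1+1
3+3+3+1+1
3+3+1+1+1+1+1
3+1+1+1+1+1+1+1+1
1+1+1+1+1+1+1+1+1+1+1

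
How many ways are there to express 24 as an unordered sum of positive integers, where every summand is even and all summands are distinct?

15

The partitions of 24 that satisfy the conditions:
24
2+22
4+20
6+18
2+4+18
8+16
2+6+16
10+14
2+8+14
4+6+14
2+10+12
4+8+12
2+4+6+12
6+8+10
2+4+8+10
Counting gives 15.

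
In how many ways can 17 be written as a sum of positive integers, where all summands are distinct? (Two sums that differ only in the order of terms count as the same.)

38

There are too many to list fully; the first 12 (by largest part) are:
17
1 + 16
2 + 15
3 + 14
1 + 2 + 14
4 + 13
1 + 3 + 13
5 + 12
1 + 4 + 12
2 + 3 + 12
6 + 11
1 + 5 + 11
…and 26 more, for 38 total.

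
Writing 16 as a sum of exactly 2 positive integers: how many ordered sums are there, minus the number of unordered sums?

Compositions: C(15,1) = 15.
Partitions of 16 into exactly 2 parts: 8.
Difference: 15 − 8 = 7.

7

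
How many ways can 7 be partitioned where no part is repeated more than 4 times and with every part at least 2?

4

Enumerating:
7
2,5
3,4
2,2,3
Counting gives 4.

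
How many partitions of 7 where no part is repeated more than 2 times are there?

They are:
7
6 + 1
5 + 2
5 + 1 + 1
4 + 3
4 + 2 + 1
3 + 3 + 1
3 + 2 + 2
3 + 2 + 1 + 1

9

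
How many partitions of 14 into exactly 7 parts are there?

15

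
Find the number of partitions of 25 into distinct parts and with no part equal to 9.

Direct enumeration gives 115 partitions.

115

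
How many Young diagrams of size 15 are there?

176

There are 176 such partitions.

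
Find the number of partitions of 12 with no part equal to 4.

There are too many to list fully; the first 12 (by largest part) are:
12
11 + 1
10 + 2
10 + 1 + 1
9 + 3
9 + 2 + 1
9 + 1 + 1 + 1
8 + 3 + 1
8 + 2 + 2
8 + 2 + 1 + 1
8 + 1 + 1 + 1 + 1
7 + 5
…and 43 more, for 55 total.

55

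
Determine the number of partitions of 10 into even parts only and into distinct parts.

Enumerating:
10
8,2
6,4

3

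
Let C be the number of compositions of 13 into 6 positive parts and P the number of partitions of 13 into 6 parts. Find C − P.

778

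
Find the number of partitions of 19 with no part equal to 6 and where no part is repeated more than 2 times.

120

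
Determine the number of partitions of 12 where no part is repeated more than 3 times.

A partial list (first 12 by largest part):
12
1+11
2+10
1+1+10
3+9
1+2+9
1+1+1+9
4+8
1+3+8
2+2+8
1+1+2+8
5+7
…and 38 more, for 50 total.

50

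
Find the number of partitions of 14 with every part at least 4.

7

Listing the qualifying partitions of 14:
14
4 + 10
5 + 9
6 + 8
7 + 7
4 + 4 + 6
4 + 5 + 5
That's 7 in total.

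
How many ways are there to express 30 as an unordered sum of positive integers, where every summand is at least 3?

331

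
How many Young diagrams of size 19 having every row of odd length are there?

54

A partial list (first 12 by largest part):
19
17 + 1 + 1
15 + 3 + 1
15 + 1 + 1 + 1 + 1
13 + 5 + 1
13 + 3 + 3
13 + 3 + 1 + 1 + 1
13 + 1 + 1 + 1 + 1 + 1 + 1
11 + 7 + 1
11 + 5 + 3
11 + 5 + 1 + 1 + 1
11 + 3 + 3 + 1 + 1
…and 42 more, for 54 total.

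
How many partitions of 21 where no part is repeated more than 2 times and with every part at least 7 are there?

Enumerating:
21
14 + 7
13 + 8
12 + 9
11 + 10

5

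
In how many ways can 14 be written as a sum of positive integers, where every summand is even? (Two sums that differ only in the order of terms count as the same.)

They are:
14
2 + 12
4 + 10
2 + 2 + 10
6 + 8
2 + 4 + 8
2 + 2 + 2 + 8
2 + 6 + 6
4 + 4 + 6
2 + 2 + 4 + 6
2 + 2 + 2 + 2 + 6
2 + 4 + 4 + 4
2 + 2 + 2 + 4 + 4
2 + 2 + 2 + 2 + 2 + 4
2 + 2 + 2 + 2 + 2 + 2 + 2

15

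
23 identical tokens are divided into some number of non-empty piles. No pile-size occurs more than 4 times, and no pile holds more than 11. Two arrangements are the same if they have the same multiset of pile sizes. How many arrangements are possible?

There are 606 such partitions.

606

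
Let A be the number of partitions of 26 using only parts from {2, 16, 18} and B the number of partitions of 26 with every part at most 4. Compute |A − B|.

203

Partitions of 26 using only parts from {2, 16, 18}: 3.
Partitions of 26 with every part at most 4: 206.
|3 − 206| = 203.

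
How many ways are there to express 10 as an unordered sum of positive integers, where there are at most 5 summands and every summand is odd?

6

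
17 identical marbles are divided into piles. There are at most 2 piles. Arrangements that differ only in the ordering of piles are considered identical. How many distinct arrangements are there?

9

They are:
17
16 + 1
15 + 2
14 + 3
13 + 4
12 + 5
11 + 6
10 + 7
9 + 8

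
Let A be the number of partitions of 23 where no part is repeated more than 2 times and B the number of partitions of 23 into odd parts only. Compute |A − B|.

251

Partitions of 23 where no part is repeated more than 2 times: 355.
Partitions of 23 into odd parts only: 104.
|355 − 104| = 251.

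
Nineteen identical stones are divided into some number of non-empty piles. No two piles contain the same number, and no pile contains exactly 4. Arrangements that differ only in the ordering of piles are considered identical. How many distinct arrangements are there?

A partial list (first 12 by largest part):
19
18,1
17,2
16,3
16,2,1
15,3,1
14,5
14,3,2
13,6
13,5,1
13,3,2,1
12,7
…and 24 more, for 36 total.

36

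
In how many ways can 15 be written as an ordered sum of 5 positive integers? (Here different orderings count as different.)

1001

A composition of 15 into 5 positive parts is chosen by placing 4 dividers among the 14 gaps between 15 units: C(14,4) = 1001.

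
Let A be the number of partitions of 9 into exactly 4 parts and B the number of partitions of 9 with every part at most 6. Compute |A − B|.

Partitions of 9 into exactly 4 parts: 6.
Partitions of 9 with every part at most 6: 26.
|6 − 26| = 20.

20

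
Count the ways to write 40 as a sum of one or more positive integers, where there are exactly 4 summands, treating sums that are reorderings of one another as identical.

478

Direct enumeration gives 478 partitions.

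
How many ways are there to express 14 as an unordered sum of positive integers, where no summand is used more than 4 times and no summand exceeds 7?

72

There are 72 such partitions.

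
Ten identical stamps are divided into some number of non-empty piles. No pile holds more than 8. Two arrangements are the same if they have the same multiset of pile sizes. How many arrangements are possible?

A partial list (first 12 by largest part):
8 + 2
8 + 1 + 1
7 + 3
7 + 2 + 1
7 + 1 + 1 + 1
6 + 4
6 + 3 + 1
6 + 2 + 2
6 + 2 + 1 + 1
6 + 1 + 1 + 1 + 1
5 + 5
5 + 4 + 1
…and 28 more, for 40 total.

40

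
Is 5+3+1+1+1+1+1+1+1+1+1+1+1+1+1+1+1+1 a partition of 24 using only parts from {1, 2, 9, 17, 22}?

The parts sum to 24, and the condition 'each summand belongs to {1, 2, 9, 17, 22}' is violated.

No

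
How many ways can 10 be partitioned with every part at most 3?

Listing the qualifying partitions of 10:
3,3,3,1
3,3,2,2
3,3,2,1,1
3,3,1,1,1,1
3,2,2,2,1
3,2,2,1,1,1
3,2,1,1,1,1,1
3,1,1,1,1,1,1,1
2,2,2,2,2
2,2,2,2,1,1
2,2,2,1,1,1,1
2,2,1,1,1,1,1,1
2,1,1,1,1,1,1,1,1
1,1,1,1,1,1,1,1,1,1

14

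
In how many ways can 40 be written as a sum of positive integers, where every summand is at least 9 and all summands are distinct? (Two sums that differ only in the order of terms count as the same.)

A partial list (first 12 by largest part):
40
31 + 9
30 + 10
29 + 11
28 + 12
27 + 13
26 + 14
25 + 15
24 + 16
23 + 17
22 + 18
21 + 19
…and 14 more, for 26 total.

26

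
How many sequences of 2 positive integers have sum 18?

Equivalently, choose which 1 of the 17 gaps become plus signs: C(17,1) = 17.

17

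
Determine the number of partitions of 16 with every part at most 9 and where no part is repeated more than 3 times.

106

There are 106 such partitions.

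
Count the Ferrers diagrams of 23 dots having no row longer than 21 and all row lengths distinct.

102

Enumerating by decreasing first part gives 102 partitions in all.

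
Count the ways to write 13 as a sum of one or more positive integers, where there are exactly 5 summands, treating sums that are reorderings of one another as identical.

18

They are:
9,1,1,1,1
8,2,1,1,1
7,3,1,1,1
7,2,2,1,1
6,4,1,1,1
6,3,2,1,1
6,2,2,2,1
5,5,1,1,1
5,4,2,1,1
5,3,3,1,1
5,3,2,2,1
5,2,2,2,2
4,4,3,1,1
4,4,2,2,1
4,3,3,2,1
4,3,2,2,2
3,3,3,3,1
3,3,3,2,2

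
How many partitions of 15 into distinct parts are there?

A partial list (first 12 by largest part):
15
14+1
13+2
12+3
12+2+1
11+4
11+3+1
10+5
10+4+1
10+3+2
9+6
9+5+1
…and 15 more, for 27 total.

27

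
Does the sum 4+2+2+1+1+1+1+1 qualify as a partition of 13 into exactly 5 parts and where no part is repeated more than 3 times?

The parts sum to 13, and the condition 'there are exactly 5 summands' is violated.

No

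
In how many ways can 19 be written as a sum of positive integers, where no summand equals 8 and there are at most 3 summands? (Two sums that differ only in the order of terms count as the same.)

34

A partial list (first 12 by largest part):
19
18, 1
17, 2
17, 1, 1
16, 3
16, 2, 1
15, 4
15, 3, 1
15, 2, 2
14, 5
14, 4, 1
14, 3, 2
…and 22 more, for 34 total.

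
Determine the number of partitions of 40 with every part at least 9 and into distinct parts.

A partial list (first 12 by largest part):
40
31 + 9
30 + 10
29 + 11
28 + 12
27 + 13
26 + 14
25 + 15
24 + 16
23 + 17
22 + 18
21 + 19
…and 14 more, for 26 total.

26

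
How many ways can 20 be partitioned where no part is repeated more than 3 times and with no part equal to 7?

256

There are 256 such partitions.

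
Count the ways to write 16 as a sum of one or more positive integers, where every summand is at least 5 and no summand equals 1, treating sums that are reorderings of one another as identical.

6

They are:
16
5,11
6,10
7,9
8,8
5,5,6
That's 6 in total.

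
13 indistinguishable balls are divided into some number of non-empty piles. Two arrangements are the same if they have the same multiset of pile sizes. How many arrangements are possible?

Systematic enumeration (by largest part, then next-largest, …) yields 101.

101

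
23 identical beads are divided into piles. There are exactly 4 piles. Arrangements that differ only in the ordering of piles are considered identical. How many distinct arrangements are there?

94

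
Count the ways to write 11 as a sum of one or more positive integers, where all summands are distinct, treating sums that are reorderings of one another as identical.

Listing the qualifying partitions of 11:
11
10 + 1
9 + 2
8 + 3
8 + 2 + 1
7 + 4
7 + 3 + 1
6 + 5
6 + 4 + 1
6 + 3 + 2
5 + 4 + 2
5 + 3 + 2 + 1
That's 12 in total.

12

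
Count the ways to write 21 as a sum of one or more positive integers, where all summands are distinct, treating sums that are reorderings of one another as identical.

76

Systematic enumeration (by largest part, then next-largest, …) yields 76.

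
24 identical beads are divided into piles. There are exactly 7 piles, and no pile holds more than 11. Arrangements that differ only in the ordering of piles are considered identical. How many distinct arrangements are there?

171

Counting exhaustively, 171 partitions satisfy the conditions.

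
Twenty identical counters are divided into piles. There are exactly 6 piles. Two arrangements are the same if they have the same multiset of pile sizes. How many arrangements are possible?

90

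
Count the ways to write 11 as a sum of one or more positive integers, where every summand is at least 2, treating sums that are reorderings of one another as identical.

14

The partitions of 11 that satisfy the conditions:
11
9 + 2
8 + 3
7 + 4
7 + 2 + 2
6 + 5
6 + 3 + 2
5 + 4 + 2
5 + 3 + 3
5 + 2 + 2 + 2
4 + 4 + 3
4 + 3 + 2 + 2
3 + 3 + 3 + 2
3 + 2 + 2 + 2 + 2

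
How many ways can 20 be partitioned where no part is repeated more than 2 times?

202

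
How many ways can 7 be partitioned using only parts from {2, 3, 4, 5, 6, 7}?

Listing the qualifying partitions of 7:
7
5 + 2
4 + 3
3 + 2 + 2
That's 4 in total.

4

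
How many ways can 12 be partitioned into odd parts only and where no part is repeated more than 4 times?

10

Listing the qualifying partitions of 12:
11, 1
9, 3
9, 1, 1, 1
7, 5
7, 3, 1, 1
5, 5, 1, 1
5, 3, 3, 1
5, 3, 1, 1, 1, 1
3, 3, 3, 3
3, 3, 3, 1, 1, 1
That's 10 in total.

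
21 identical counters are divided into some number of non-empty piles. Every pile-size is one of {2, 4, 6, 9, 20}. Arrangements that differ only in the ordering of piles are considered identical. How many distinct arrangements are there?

7

Listing the qualifying partitions of 21:
9+6+6
9+6+4+2
9+6+2+2+2
9+4+4+4
9+4+4+2+2
9+4+2+2+2+2
9+2+2+2+2+2+2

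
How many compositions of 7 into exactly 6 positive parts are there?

Place 5 bars in the 6 internal gaps of a row of 7 dots: C(6,5) = 6.

6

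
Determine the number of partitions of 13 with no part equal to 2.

45

A partial list (first 12 by largest part):
13
12,1
11,1,1
10,3
10,1,1,1
9,4
9,3,1
9,1,1,1,1
8,5
8,4,1
8,3,1,1
8,1,1,1,1,1
…and 33 more, for 45 total.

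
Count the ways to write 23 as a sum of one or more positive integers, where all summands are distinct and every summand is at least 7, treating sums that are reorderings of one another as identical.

6

Enumerating:
23
16, 7
15, 8
14, 9
13, 10
12, 11
Counting gives 6.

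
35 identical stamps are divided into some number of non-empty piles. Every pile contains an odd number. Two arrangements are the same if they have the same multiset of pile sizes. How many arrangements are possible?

There are 585 such partitions.

585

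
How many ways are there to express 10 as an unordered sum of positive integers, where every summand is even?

They are:
10
8 + 2
6 + 4
6 + 2 + 2
4 + 4 + 2
4 + 2 + 2 + 2
2 + 2 + 2 + 2 + 2

7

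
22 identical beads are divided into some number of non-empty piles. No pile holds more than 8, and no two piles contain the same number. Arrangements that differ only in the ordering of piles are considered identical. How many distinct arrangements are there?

12

They are:
8, 7, 6, 1
8, 7, 5, 2
8, 7, 4, 3
8, 7, 4, 2, 1
8, 6, 5, 3
8, 6, 5, 2, 1
8, 6, 4, 3, 1
8, 5, 4, 3, 2
7, 6, 5, 4
7, 6, 5, 3, 1
7, 6, 4, 3, 2
7, 5, 4, 3, 2, 1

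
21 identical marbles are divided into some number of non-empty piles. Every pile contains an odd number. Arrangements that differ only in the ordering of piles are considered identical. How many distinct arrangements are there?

Counting exhaustively, 76 partitions satisfy the conditions.

76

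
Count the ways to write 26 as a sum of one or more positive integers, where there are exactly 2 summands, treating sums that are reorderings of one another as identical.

13

The partitions of 26 that satisfy the conditions:
1 + 25
2 + 24
3 + 23
4 + 22
5 + 21
6 + 20
7 + 19
8 + 18
9 + 17
10 + 16
11 + 15
12 + 14
13 + 13
Counting gives 13.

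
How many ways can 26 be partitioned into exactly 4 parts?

136

Enumerating by decreasing first part gives 136 partitions in all.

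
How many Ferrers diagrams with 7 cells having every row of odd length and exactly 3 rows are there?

Enumerating:
5 + 1 + 1
3 + 3 + 1

2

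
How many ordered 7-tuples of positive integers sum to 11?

By stars and bars with positive parts, the count is C(10,6) = 210.

210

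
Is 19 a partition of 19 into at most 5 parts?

Yes

The parts sum to 19, and the condition 'there are at most 5 summands' holds.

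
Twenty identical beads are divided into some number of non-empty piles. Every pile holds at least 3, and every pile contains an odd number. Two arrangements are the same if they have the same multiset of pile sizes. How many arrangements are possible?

They are:
17+3
15+5
13+7
11+9
11+3+3+3
9+5+3+3
7+7+3+3
7+5+5+3
5+5+5+5
5+3+3+3+3+3

10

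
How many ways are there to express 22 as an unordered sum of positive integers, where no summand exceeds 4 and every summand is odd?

8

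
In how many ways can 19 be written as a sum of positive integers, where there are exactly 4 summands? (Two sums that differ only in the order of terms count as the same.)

54

A partial list (first 12 by largest part):
16,1,1,1
15,2,1,1
14,3,1,1
14,2,2,1
13,4,1,1
13,3,2,1
13,2,2,2
12,5,1,1
12,4,2,1
12,3,3,1
12,3,2,2
11,6,1,1
…and 42 more, for 54 total.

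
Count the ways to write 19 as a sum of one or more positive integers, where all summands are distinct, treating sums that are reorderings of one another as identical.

A partial list (first 12 by largest part):
19
1+18
2+17
3+16
1+2+16
4+15
1+3+15
5+14
1+4+14
2+3+14
6+13
1+5+13
…and 42 more, for 54 total.

54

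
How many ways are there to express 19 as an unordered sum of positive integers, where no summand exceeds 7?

300

Enumerating by decreasing first part gives 300 partitions in all.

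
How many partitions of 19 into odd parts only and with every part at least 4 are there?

3

They are:
19
9, 5, 5
7, 7, 5
That's 3 in total.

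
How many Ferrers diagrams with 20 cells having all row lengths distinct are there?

64

There are too many to list fully; the first 12 (by largest part) are:
20
1 + 19
2 + 18
3 + 17
1 + 2 + 17
4 + 16
1 + 3 + 16
5 + 15
1 + 4 + 15
2 + 3 + 15
6 + 14
1 + 5 + 14
…and 52 more, for 64 total.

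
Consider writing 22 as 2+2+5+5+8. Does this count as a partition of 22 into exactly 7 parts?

The parts sum to 22, and the condition 'there are exactly 7 summands' is violated.

No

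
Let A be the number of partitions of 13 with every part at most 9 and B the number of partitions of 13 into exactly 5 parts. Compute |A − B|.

Partitions of 13 with every part at most 9: 94.
Partitions of 13 into exactly 5 parts: 18.
|94 − 18| = 76.

76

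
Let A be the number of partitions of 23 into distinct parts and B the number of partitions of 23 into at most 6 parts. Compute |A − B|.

350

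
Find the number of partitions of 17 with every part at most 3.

There are too many to list fully; the first 12 (by largest part) are:
3 + 3 + 3 + 3 + 3 + 2
3 + 3 + 3 + 3 + 3 + 1 + 1
3 + 3 + 3 + 3 + 2 + 2 + 1
3 + 3 + 3 + 3 + 2 + 1 + 1 + 1
3 + 3 + 3 + 3 + 1 + 1 + 1 + 1 + 1
3 + 3 + 3 + 2 + 2 + 2 + 2
3 + 3 + 3 + 2 + 2 + 2 + 1 + 1
3 + 3 + 3 + 2 + 2 + 1 + 1 + 1 + 1
3 + 3 + 3 + 2 + 1 + 1 + 1 + 1 + 1 + 1
3 + 3 + 3 + 1 + 1 + 1 + 1 + 1 + 1 + 1 + 1
3 + 3 + 2 + 2 + 2 + 2 + 2 + 1
3 + 3 + 2 + 2 + 2 + 2 + 1 + 1 + 1
…and 21 more, for 33 total.

33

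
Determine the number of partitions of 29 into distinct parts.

256

There are 256 such partitions.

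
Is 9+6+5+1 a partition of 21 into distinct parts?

Yes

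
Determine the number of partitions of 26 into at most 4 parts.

Systematic enumeration (by largest part, then next-largest, …) yields 206.

206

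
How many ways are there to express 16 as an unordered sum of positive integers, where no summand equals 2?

A full systematic count gives 96.

96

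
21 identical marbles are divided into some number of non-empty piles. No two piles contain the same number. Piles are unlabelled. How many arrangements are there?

76

Systematic enumeration (by largest part, then next-largest, …) yields 76.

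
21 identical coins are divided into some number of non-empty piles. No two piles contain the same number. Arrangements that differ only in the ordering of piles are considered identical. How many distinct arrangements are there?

76

There are 76 such partitions.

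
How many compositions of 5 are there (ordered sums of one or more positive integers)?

16

Each of the 4 gaps between 5 units is either a break or not: 2^4 = 16.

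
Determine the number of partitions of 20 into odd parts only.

There are too many to list fully; the first 12 (by largest part) are:
1+19
3+17
1+1+1+17
5+15
1+1+3+15
1+1+1+1+1+15
7+13
1+1+5+13
1+3+3+13
1+1+1+1+3+13
1+1+1+1+1+1+1+13
9+11
…and 52 more, for 64 total.

64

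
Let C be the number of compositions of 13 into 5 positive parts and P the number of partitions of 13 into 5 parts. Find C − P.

477

Ordered (compositions into 5 parts): C(12,4) = 495.
Unordered (partitions into 5 parts): 18.
Difference: 495 − 18 = 477.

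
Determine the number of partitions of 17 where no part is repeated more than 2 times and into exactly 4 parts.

A partial list (first 12 by largest part):
13,2,1,1
12,3,1,1
12,2,2,1
11,4,1,1
11,3,2,1
10,5,1,1
10,4,2,1
10,3,3,1
10,3,2,2
9,6,1,1
9,5,2,1
9,4,3,1
…and 22 more, for 34 total.

34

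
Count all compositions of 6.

Each of the 5 gaps between 6 units is either a break or not: 2^5 = 32.

32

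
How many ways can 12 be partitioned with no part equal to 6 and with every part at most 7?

54

A partial list (first 12 by largest part):
7, 5
7, 4, 1
7, 3, 2
7, 3, 1, 1
7, 2, 2, 1
7, 2, 1, 1, 1
7, 1, 1, 1, 1, 1
5, 5, 2
5, 5, 1, 1
5, 4, 3
5, 4, 2, 1
5, 4, 1, 1, 1
…and 42 more, for 54 total.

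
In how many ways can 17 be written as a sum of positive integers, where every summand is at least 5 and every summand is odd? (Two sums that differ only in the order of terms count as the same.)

2

Listing the qualifying partitions of 17:
17
7 + 5 + 5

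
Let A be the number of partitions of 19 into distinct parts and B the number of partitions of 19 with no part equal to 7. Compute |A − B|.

359

Partitions of 19 into distinct parts: 54.
Partitions of 19 with no part equal to 7: 413.
|54 − 413| = 359.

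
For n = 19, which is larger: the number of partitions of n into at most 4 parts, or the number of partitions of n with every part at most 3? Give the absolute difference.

Partitions of 19 into at most 4 parts: 94.
Partitions of 19 with every part at most 3: 40.
|94 − 40| = 54.

54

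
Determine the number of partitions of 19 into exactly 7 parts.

There are too many to list fully; the first 12 (by largest part) are:
13,1,1,1,1,1,1
12,2,1,1,1,1,1
11,3,1,1,1,1,1
11,2,2,1,1,1,1
10,4,1,1,1,1,1
10,3,2,1,1,1,1
10,2,2,2,1,1,1
9,5,1,1,1,1,1
9,4,2,1,1,1,1
9,3,3,1,1,1,1
9,3,2,2,1,1,1
9,2,2,2,2,1,1
…and 53 more, for 65 total.

65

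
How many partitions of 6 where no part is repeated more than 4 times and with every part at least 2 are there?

The partitions of 6 that satisfy the conditions:
6
4 + 2
3 + 3
2 + 2 + 2
Counting gives 4.

4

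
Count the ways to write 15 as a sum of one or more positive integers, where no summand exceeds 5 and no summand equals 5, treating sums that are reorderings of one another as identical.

54

There are too many to list fully; the first 12 (by largest part) are:
4,4,4,3
4,4,4,2,1
4,4,4,1,1,1
4,4,3,3,1
4,4,3,2,2
4,4,3,2,1,1
4,4,3,1,1,1,1
4,4,2,2,2,1
4,4,2,2,1,1,1
4,4,2,1,1,1,1,1
4,4,1,1,1,1,1,1,1
4,3,3,3,2
…and 42 more, for 54 total.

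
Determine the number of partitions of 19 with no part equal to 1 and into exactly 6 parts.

14

The partitions of 19 that satisfy the conditions:
9,2,2,2,2,2
8,3,2,2,2,2
7,4,2,2,2,2
7,3,3,2,2,2
6,5,2,2,2,2
6,4,3,2,2,2
6,3,3,3,2,2
5,5,3,2,2,2
5,4,4,2,2,2
5,4,3,3,2,2
5,3,3,3,3,2
4,4,4,3,2,2
4,4,3,3,3,2
4,3,3,3,3,3
That's 14 in total.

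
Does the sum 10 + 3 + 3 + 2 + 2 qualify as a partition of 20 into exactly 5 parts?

Yes

The parts sum to 20, and the condition 'there are exactly 5 summands' holds.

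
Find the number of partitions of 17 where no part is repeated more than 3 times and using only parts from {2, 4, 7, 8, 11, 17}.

6

Listing the qualifying partitions of 17:
17
11+4+2
11+2+2+2
8+7+2
7+4+4+2
7+4+2+2+2
Counting gives 6.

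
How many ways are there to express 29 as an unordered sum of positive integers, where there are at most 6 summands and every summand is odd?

There are too many to list fully; the first 12 (by largest part) are:
29
27,1,1
25,3,1
25,1,1,1,1
23,5,1
23,3,3
23,3,1,1,1
21,7,1
21,5,3
21,5,1,1,1
21,3,3,1,1
19,9,1
…and 57 more, for 69 total.

69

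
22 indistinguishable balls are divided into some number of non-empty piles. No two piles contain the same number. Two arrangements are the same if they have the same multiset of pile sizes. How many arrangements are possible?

89

Enumerating by decreasing first part gives 89 partitions in all.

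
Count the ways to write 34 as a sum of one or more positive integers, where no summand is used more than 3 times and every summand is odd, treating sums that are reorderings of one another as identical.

159

A full systematic count gives 159.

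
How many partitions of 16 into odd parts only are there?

32

There are too many to list fully; the first 12 (by largest part) are:
15, 1
13, 3
13, 1, 1, 1
11, 5
11, 3, 1, 1
11, 1, 1, 1, 1, 1
9, 7
9, 5, 1, 1
9, 3, 3, 1
9, 3, 1, 1, 1, 1
9, 1, 1, 1, 1, 1, 1, 1
7, 7, 1, 1
…and 20 more, for 32 total.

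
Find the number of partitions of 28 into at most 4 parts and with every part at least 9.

Enumerating:
28
19 + 9
18 + 10
17 + 11
16 + 12
15 + 13
14 + 14
10 + 9 + 9

8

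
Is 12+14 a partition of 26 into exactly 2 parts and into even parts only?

The parts sum to 26, and the condition 'there are exactly 2 summands' holds; the condition 'every summand is even' holds.

Yes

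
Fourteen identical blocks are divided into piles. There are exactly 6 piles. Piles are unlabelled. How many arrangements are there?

Enumerating:
9 + 1 + 1 + 1 + 1 + 1
8 + 2 + 1 + 1 + 1 + 1
7 + 3 + 1 + 1 + 1 + 1
7 + 2 + 2 + 1 + 1 + 1
6 + 4 + 1 + 1 + 1 + 1
6 + 3 + 2 + 1 + 1 + 1
6 + 2 + 2 + 2 + 1 + 1
5 + 5 + 1 + 1 + 1 + 1
5 + 4 + 2 + 1 + 1 + 1
5 + 3 + 3 + 1 + 1 + 1
5 + 3 + 2 + 2 + 1 + 1
5 + 2 + 2 + 2 + 2 + 1
4 + 4 + 3 + 1 + 1 + 1
4 + 4 + 2 + 2 + 1 + 1
4 + 3 + 3 + 2 + 1 + 1
4 + 3 + 2 + 2 + 2 + 1
4 + 2 + 2 + 2 + 2 + 2
3 + 3 + 3 + 3 + 1 + 1
3 + 3 + 3 + 2 + 2 + 1
3 + 3 + 2 + 2 + 2 + 2
That's 20 in total.

20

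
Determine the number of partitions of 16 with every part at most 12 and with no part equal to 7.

194

Systematic enumeration (by largest part, then next-largest, …) yields 194.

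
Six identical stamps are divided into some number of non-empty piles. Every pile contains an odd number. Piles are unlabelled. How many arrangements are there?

4

They are:
5,1
3,3
3,1,1,1
1,1,1,1,1,1
Counting gives 4.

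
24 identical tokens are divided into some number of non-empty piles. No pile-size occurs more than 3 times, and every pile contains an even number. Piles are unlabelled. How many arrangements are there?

50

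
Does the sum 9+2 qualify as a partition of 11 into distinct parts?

Yes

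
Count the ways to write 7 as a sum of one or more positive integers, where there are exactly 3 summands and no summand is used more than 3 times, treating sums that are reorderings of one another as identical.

4

Listing the qualifying partitions of 7:
5 + 1 + 1
4 + 2 + 1
3 + 3 + 1
3 + 2 + 2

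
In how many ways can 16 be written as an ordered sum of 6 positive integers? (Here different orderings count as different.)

Equivalently, choose which 5 of the 15 gaps become plus signs: C(15,5) = 3003.

3003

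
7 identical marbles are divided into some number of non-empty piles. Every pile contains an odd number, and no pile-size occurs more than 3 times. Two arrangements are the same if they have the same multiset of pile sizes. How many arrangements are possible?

3

The partitions of 7 that satisfy the conditions:
7
5+1+1
3+3+1
Counting gives 3.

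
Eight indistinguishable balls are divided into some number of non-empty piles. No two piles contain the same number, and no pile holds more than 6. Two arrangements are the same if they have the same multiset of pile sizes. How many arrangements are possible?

The partitions of 8 that satisfy the conditions:
6 + 2
5 + 3
5 + 2 + 1
4 + 3 + 1
That's 4 in total.

4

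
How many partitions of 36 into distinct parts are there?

Enumerating by decreasing first part gives 668 partitions in all.

668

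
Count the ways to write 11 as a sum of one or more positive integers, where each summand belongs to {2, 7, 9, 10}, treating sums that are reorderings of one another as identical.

They are:
9 + 2
7 + 2 + 2

2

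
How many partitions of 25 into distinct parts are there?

142

Systematic enumeration (by largest part, then next-largest, …) yields 142.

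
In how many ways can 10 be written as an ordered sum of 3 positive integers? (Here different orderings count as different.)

By stars and bars with positive parts, the count is C(9,2) = 36.

36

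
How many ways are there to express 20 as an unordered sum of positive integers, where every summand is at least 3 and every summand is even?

Enumerating:
20
16+4
14+6
12+8
12+4+4
10+10
10+6+4
8+8+4
8+6+6
8+4+4+4
6+6+4+4
4+4+4+4+4
That's 12 in total.

12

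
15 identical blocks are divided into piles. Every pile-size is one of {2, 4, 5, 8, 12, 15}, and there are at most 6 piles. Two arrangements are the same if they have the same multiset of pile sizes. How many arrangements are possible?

6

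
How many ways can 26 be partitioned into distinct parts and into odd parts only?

Enumerating:
25,1
23,3
21,5
19,7
17,9
17,5,3,1
15,11
15,7,3,1
13,9,3,1
13,7,5,1
11,9,5,1
11,7,5,3

12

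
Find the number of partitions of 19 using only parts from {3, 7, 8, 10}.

Listing the qualifying partitions of 19:
10, 3, 3, 3
8, 8, 3
7, 3, 3, 3, 3
That's 3 in total.

3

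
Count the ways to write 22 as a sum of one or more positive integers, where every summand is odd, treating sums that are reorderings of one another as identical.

89

A full systematic count gives 89.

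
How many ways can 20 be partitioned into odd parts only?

64

A partial list (first 12 by largest part):
1,19
3,17
1,1,1,17
5,15
1,1,3,15
1,1,1,1,1,15
7,13
1,1,5,13
1,3,3,13
1,1,1,1,3,13
1,1,1,1,1,1,1,13
9,11
…and 52 more, for 64 total.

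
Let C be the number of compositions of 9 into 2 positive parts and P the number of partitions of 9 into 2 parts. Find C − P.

4

Compositions: C(8,1) = 8.
Partitions of 9 into exactly 2 parts: 4.
Difference: 8 − 4 = 4.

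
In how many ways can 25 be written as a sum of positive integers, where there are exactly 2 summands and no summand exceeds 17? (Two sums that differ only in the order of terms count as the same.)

5

Listing the qualifying partitions of 25:
17+8
16+9
15+10
14+11
13+12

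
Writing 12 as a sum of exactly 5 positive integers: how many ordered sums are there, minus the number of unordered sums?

Ordered (compositions into 5 parts): C(11,4) = 330.
Unordered (partitions into 5 parts): 13.
Difference: 330 − 13 = 317.

317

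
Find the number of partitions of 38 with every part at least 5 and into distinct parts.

96

Systematic enumeration (by largest part, then next-largest, …) yields 96.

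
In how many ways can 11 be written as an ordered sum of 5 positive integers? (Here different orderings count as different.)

210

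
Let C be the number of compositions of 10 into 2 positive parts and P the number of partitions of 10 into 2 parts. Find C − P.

4

Compositions: C(9,1) = 9.
Partitions of 10 into exactly 2 parts: 5.
Difference: 9 − 5 = 4.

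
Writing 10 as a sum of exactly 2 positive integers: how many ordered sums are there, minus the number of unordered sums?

4

Compositions: C(9,1) = 9.
Partitions of 10 into exactly 2 parts: 5.
Difference: 9 − 5 = 4.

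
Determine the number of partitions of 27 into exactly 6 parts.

331

Direct enumeration gives 331 partitions.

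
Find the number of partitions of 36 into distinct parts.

Direct enumeration gives 668 partitions.

668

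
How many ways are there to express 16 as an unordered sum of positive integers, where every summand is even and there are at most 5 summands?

Listing the qualifying partitions of 16:
16
14, 2
12, 4
12, 2, 2
10, 6
10, 4, 2
10, 2, 2, 2
8, 8
8, 6, 2
8, 4, 4
8, 4, 2, 2
8, 2, 2, 2, 2
6, 6, 4
6, 6, 2, 2
6, 4, 4, 2
6, 4, 2, 2, 2
4, 4, 4, 4
4, 4, 4, 2, 2

18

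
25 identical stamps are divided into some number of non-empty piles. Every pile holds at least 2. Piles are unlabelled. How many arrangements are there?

There are 383 such partitions.

383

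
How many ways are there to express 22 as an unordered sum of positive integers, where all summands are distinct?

89

There are 89 such partitions.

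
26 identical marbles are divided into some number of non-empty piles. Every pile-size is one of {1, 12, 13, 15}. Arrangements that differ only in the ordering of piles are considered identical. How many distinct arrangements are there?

The partitions of 26 that satisfy the conditions:
15, 1, 1, 1, 1, 1, 1, 1, 1, 1, 1, 1
13, 13
13, 12, 1
13, 1, 1, 1, 1, 1, 1, 1, 1, 1, 1, 1, 1, 1
12, 12, 1, 1
12, 1, 1, 1, 1, 1, 1, 1, 1, 1, 1, 1, 1, 1, 1
1, 1, 1, 1, 1, 1, 1, 1, 1, 1, 1, 1, 1, 1, 1, 1, 1, 1, 1, 1, 1, 1, 1, 1, 1, 1
That's 7 in total.

7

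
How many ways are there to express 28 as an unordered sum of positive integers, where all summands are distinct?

222

There are 222 such partitions.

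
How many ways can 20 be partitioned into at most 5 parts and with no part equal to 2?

108

Counting exhaustively, 108 partitions satisfy the conditions.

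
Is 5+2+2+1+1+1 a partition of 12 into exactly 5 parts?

The parts sum to 12, and the condition 'there are exactly 5 summands' is violated.

No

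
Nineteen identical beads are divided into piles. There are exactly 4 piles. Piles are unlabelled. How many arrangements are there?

54

There are too many to list fully; the first 12 (by largest part) are:
16+1+1+1
15+2+1+1
14+3+1+1
14+2+2+1
13+4+1+1
13+3+2+1
13+2+2+2
12+5+1+1
12+4+2+1
12+3+3+1
12+3+2+2
11+6+1+1
…and 42 more, for 54 total.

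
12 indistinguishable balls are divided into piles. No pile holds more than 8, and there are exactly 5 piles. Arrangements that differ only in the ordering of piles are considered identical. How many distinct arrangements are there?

13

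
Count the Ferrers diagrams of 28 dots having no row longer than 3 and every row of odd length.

Listing the qualifying partitions of 28:
3 + 3 + 3 + 3 + 3 + 3 + 3 + 3 + 3 + 1
3 + 3 + 3 + 3 + 3 + 3 + 3 + 3 + 1 + 1 + 1 + 1
3 + 3 + 3 + 3 + 3 + 3 + 3 + 1 + 1 + 1 + 1 + 1 + 1 + 1
3 + 3 + 3 + 3 + 3 + 3 + 1 + 1 + 1 + 1 + 1 + 1 + 1 + 1 + 1 + 1
3 + 3 + 3 + 3 + 3 + 1 + 1 + 1 + 1 + 1 + 1 + 1 + 1 + 1 + 1 + 1 + 1 + 1
3 + 3 + 3 + 3 + 1 + 1 + 1 + 1 + 1 + 1 + 1 + 1 + 1 + 1 + 1 + 1 + 1 + 1 + 1 + 1
3 + 3 + 3 + 1 + 1 + 1 + 1 + 1 + 1 + 1 + 1 + 1 + 1 + 1 + 1 + 1 + 1 + 1 + 1 + 1 + 1 + 1
3 + 3 + 1 + 1 + 1 + 1 + 1 + 1 + 1 + 1 + 1 + 1 + 1 + 1 + 1 + 1 + 1 + 1 + 1 + 1 + 1 + 1 + 1 + 1
3 + 1 + 1 + 1 + 1 + 1 + 1 + 1 + 1 + 1 + 1 + 1 + 1 + 1 + 1 + 1 + 1 + 1 + 1 + 1 + 1 + 1 + 1 + 1 + 1 + 1
1 + 1 + 1 + 1 + 1 + 1 + 1 + 1 + 1 + 1 + 1 + 1 + 1 + 1 + 1 + 1 + 1 + 1 + 1 + 1 + 1 + 1 + 1 + 1 + 1 + 1 + 1 + 1

10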